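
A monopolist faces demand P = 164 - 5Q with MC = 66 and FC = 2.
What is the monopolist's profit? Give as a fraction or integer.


MR = MC: 164 - 10Q = 66
Q* = 49/5
P* = 164 - 5*49/5 = 115
Profit = (P* - MC)*Q* - FC
= (115 - 66)*49/5 - 2
= 49*49/5 - 2
= 2401/5 - 2 = 2391/5

2391/5


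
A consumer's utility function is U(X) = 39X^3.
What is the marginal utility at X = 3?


MU = dU/dX = 39*3*X^(3-1)
MU = 117*X^2
At X = 3:
MU = 117 * 3^2
MU = 117 * 9 = 1053

1053


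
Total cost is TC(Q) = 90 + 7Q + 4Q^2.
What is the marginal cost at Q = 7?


MC = dTC/dQ = 7 + 2*4*Q
At Q = 7:
MC = 7 + 8*7
MC = 7 + 56 = 63

63


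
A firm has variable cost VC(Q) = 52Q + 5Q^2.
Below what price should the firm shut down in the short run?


AVC(Q) = VC(Q)/Q = 52 + 5Q
AVC is increasing in Q, so minimum AVC is at Q -> 0+.
Min AVC = 52
The firm should shut down if P < 52.

52


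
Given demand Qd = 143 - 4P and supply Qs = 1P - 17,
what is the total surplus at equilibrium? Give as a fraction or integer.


Find equilibrium: 143 - 4P = 1P - 17
143 + 17 = 5P
P* = 160/5 = 32
Q* = 1*32 - 17 = 15
Inverse demand: P = 143/4 - Q/4, so P_max = 143/4
Inverse supply: P = 17 + Q/1, so P_min = 17
CS = (1/2) * 15 * (143/4 - 32) = 225/8
PS = (1/2) * 15 * (32 - 17) = 225/2
TS = CS + PS = 225/8 + 225/2 = 1125/8

1125/8


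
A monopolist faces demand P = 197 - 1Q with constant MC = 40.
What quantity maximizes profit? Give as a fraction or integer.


TR = P*Q = (197 - 1Q)Q = 197Q - 1Q^2
MR = dTR/dQ = 197 - 2Q
Set MR = MC:
197 - 2Q = 40
157 = 2Q
Q* = 157/2 = 157/2

157/2


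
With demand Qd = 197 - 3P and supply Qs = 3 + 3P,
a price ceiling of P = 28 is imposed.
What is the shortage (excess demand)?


At P = 28:
Qd = 197 - 3*28 = 113
Qs = 3 + 3*28 = 87
Shortage = Qd - Qs = 113 - 87 = 26

26


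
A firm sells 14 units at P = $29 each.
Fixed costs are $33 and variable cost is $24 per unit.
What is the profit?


Total Revenue = P * Q = 29 * 14 = $406
Total Cost = FC + VC*Q = 33 + 24*14 = $369
Profit = TR - TC = 406 - 369 = $37

$37


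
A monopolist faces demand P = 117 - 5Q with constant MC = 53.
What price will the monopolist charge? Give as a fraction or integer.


MR = 117 - 10Q
Set MR = MC: 117 - 10Q = 53
Q* = 32/5
Substitute into demand:
P* = 117 - 5*32/5 = 85

85


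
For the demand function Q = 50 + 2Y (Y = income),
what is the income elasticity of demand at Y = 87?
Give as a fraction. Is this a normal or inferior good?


dQ/dY = 2
At Y = 87: Q = 50 + 2*87 = 224
Ey = (dQ/dY)(Y/Q) = 2 * 87 / 224 = 87/112
Since Ey > 0, this is a normal good.

87/112 (normal good)


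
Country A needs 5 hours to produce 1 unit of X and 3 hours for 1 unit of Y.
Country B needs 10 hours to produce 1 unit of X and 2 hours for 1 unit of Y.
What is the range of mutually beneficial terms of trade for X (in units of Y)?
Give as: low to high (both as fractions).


Opportunity cost of X for Country A = hours_X / hours_Y = 5/3 = 5/3 units of Y
Opportunity cost of X for Country B = hours_X / hours_Y = 10/2 = 5 units of Y
Terms of trade must be between the two opportunity costs.
Range: 5/3 to 5

5/3 to 5


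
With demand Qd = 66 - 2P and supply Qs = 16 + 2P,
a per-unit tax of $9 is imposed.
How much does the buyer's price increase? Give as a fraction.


With a per-unit tax, the buyer's price increase depends on relative slopes.
Supply slope: d = 2, Demand slope: b = 2
Buyer's price increase = d * tax / (b + d)
= 2 * 9 / (2 + 2)
= 18 / 4 = 9/2

9/2


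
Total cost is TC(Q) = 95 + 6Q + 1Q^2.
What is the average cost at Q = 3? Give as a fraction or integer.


TC(3) = 95 + 6*3 + 1*3^2
TC(3) = 95 + 18 + 9 = 122
AC = TC/Q = 122/3 = 122/3

122/3


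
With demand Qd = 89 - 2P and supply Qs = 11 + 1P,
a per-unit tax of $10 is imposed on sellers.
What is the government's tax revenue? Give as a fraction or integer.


With tax on sellers, new supply: Qs' = 11 + 1(P - 10)
= 1 + 1P
New equilibrium quantity:
Q_new = 91/3
Tax revenue = tax * Q_new = 10 * 91/3 = 910/3

910/3


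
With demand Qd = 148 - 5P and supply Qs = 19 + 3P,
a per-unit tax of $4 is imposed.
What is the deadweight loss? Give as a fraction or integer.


Pre-tax equilibrium quantity: Q* = 539/8
Post-tax equilibrium quantity: Q_tax = 479/8
Reduction in quantity: Q* - Q_tax = 15/2
DWL = (1/2) * tax * (Q* - Q_tax)
DWL = (1/2) * 4 * 15/2 = 15

15


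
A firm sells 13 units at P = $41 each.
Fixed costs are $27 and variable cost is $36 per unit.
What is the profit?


Total Revenue = P * Q = 41 * 13 = $533
Total Cost = FC + VC*Q = 27 + 36*13 = $495
Profit = TR - TC = 533 - 495 = $38

$38


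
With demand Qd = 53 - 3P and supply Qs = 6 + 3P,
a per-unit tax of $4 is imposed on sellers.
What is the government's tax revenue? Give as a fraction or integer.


With tax on sellers, new supply: Qs' = 6 + 3(P - 4)
= 3P - 6
New equilibrium quantity:
Q_new = 47/2
Tax revenue = tax * Q_new = 4 * 47/2 = 94

94


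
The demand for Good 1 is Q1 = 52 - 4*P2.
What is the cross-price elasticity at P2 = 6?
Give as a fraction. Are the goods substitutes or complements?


dQ1/dP2 = -4
At P2 = 6: Q1 = 52 - 4*6 = 28
Exy = (dQ1/dP2)(P2/Q1) = -4 * 6 / 28 = -6/7
Since Exy < 0, the goods are complements.

-6/7 (complements)


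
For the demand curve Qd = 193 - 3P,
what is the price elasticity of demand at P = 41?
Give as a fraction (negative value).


dQ/dP = -3
At P = 41: Q = 193 - 3*41 = 70
E = (dQ/dP)(P/Q) = (-3)(41/70) = -123/70

-123/70


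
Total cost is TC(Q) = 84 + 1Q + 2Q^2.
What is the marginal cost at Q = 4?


MC = dTC/dQ = 1 + 2*2*Q
At Q = 4:
MC = 1 + 4*4
MC = 1 + 16 = 17

17


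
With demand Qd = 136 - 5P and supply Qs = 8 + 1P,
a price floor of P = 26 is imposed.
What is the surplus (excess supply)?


At P = 26:
Qd = 136 - 5*26 = 6
Qs = 8 + 1*26 = 34
Surplus = Qs - Qd = 34 - 6 = 28

28


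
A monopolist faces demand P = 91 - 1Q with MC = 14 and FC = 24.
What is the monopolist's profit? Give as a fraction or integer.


MR = MC: 91 - 2Q = 14
Q* = 77/2
P* = 91 - 1*77/2 = 105/2
Profit = (P* - MC)*Q* - FC
= (105/2 - 14)*77/2 - 24
= 77/2*77/2 - 24
= 5929/4 - 24 = 5833/4

5833/4


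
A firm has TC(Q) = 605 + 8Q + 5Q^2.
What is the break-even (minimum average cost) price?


AC(Q) = 605/Q + 8 + 5Q
To minimize: dAC/dQ = -605/Q^2 + 5 = 0
Q^2 = 605/5 = 121
Q* = 11
Min AC = 605/11 + 8 + 5*11
Min AC = 55 + 8 + 55 = 118

118


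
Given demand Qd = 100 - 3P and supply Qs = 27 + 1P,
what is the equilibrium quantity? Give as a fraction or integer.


First find equilibrium price:
100 - 3P = 27 + 1P
P* = 73/4 = 73/4
Then substitute into demand:
Q* = 100 - 3 * 73/4 = 181/4

181/4


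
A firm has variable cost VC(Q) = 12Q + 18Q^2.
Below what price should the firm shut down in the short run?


AVC(Q) = VC(Q)/Q = 12 + 18Q
AVC is increasing in Q, so minimum AVC is at Q -> 0+.
Min AVC = 12
The firm should shut down if P < 12.

12


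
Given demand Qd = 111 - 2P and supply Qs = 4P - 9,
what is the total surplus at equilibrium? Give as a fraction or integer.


Find equilibrium: 111 - 2P = 4P - 9
111 + 9 = 6P
P* = 120/6 = 20
Q* = 4*20 - 9 = 71
Inverse demand: P = 111/2 - Q/2, so P_max = 111/2
Inverse supply: P = 9/4 + Q/4, so P_min = 9/4
CS = (1/2) * 71 * (111/2 - 20) = 5041/4
PS = (1/2) * 71 * (20 - 9/4) = 5041/8
TS = CS + PS = 5041/4 + 5041/8 = 15123/8

15123/8


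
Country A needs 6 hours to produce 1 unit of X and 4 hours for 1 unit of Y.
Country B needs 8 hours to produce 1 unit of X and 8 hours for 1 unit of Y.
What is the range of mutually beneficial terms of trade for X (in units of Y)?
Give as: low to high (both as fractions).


Opportunity cost of X for Country A = hours_X / hours_Y = 6/4 = 3/2 units of Y
Opportunity cost of X for Country B = hours_X / hours_Y = 8/8 = 1 units of Y
Terms of trade must be between the two opportunity costs.
Range: 1 to 3/2

1 to 3/2


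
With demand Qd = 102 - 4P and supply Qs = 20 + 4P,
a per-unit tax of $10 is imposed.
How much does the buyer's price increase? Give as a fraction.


With a per-unit tax, the buyer's price increase depends on relative slopes.
Supply slope: d = 4, Demand slope: b = 4
Buyer's price increase = d * tax / (b + d)
= 4 * 10 / (4 + 4)
= 40 / 8 = 5

5


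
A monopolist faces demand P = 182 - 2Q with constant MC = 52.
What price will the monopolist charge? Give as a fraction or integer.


MR = 182 - 4Q
Set MR = MC: 182 - 4Q = 52
Q* = 65/2
Substitute into demand:
P* = 182 - 2*65/2 = 117

117


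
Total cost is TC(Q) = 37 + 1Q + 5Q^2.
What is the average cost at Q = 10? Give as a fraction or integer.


TC(10) = 37 + 1*10 + 5*10^2
TC(10) = 37 + 10 + 500 = 547
AC = TC/Q = 547/10 = 547/10

547/10


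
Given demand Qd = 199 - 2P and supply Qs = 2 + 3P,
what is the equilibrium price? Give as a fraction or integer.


At equilibrium, Qd = Qs.
199 - 2P = 2 + 3P
199 - 2 = 2P + 3P
197 = 5P
P* = 197/5 = 197/5

197/5


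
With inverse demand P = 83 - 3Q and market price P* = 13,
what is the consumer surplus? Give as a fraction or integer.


Maximum willingness to pay (at Q=0): P_max = 83
Quantity demanded at P* = 13:
Q* = (83 - 13)/3 = 70/3
CS = (1/2) * Q* * (P_max - P*)
CS = (1/2) * 70/3 * (83 - 13)
CS = (1/2) * 70/3 * 70 = 2450/3

2450/3


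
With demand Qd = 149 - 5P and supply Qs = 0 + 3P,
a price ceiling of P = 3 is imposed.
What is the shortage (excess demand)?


At P = 3:
Qd = 149 - 5*3 = 134
Qs = 0 + 3*3 = 9
Shortage = Qd - Qs = 134 - 9 = 125

125


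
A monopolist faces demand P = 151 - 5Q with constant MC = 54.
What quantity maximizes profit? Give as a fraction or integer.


TR = P*Q = (151 - 5Q)Q = 151Q - 5Q^2
MR = dTR/dQ = 151 - 10Q
Set MR = MC:
151 - 10Q = 54
97 = 10Q
Q* = 97/10 = 97/10

97/10


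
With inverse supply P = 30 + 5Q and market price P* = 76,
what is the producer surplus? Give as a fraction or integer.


Minimum supply price (at Q=0): P_min = 30
Quantity supplied at P* = 76:
Q* = (76 - 30)/5 = 46/5
PS = (1/2) * Q* * (P* - P_min)
PS = (1/2) * 46/5 * (76 - 30)
PS = (1/2) * 46/5 * 46 = 1058/5

1058/5


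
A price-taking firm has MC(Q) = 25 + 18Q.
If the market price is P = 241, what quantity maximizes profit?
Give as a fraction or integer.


In perfect competition, profit is maximized where P = MC.
241 = 25 + 18Q
216 = 18Q
Q* = 216/18 = 12

12


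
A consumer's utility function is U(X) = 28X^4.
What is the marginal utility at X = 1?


MU = dU/dX = 28*4*X^(4-1)
MU = 112*X^3
At X = 1:
MU = 112 * 1^3
MU = 112 * 1 = 112

112


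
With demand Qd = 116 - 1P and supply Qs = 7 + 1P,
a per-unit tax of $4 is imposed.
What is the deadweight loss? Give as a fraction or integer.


Pre-tax equilibrium quantity: Q* = 123/2
Post-tax equilibrium quantity: Q_tax = 119/2
Reduction in quantity: Q* - Q_tax = 2
DWL = (1/2) * tax * (Q* - Q_tax)
DWL = (1/2) * 4 * 2 = 4

4


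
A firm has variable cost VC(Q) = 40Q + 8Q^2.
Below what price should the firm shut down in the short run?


AVC(Q) = VC(Q)/Q = 40 + 8Q
AVC is increasing in Q, so minimum AVC is at Q -> 0+.
Min AVC = 40
The firm should shut down if P < 40.

40


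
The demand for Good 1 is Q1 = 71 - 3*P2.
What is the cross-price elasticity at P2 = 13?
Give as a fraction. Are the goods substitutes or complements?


dQ1/dP2 = -3
At P2 = 13: Q1 = 71 - 3*13 = 32
Exy = (dQ1/dP2)(P2/Q1) = -3 * 13 / 32 = -39/32
Since Exy < 0, the goods are complements.

-39/32 (complements)


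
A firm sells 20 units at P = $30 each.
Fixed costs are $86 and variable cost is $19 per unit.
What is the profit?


Total Revenue = P * Q = 30 * 20 = $600
Total Cost = FC + VC*Q = 86 + 19*20 = $466
Profit = TR - TC = 600 - 466 = $134

$134


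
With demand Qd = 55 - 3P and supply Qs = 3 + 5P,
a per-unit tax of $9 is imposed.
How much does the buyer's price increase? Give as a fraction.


With a per-unit tax, the buyer's price increase depends on relative slopes.
Supply slope: d = 5, Demand slope: b = 3
Buyer's price increase = d * tax / (b + d)
= 5 * 9 / (3 + 5)
= 45 / 8 = 45/8

45/8


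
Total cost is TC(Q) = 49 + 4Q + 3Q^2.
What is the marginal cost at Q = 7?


MC = dTC/dQ = 4 + 2*3*Q
At Q = 7:
MC = 4 + 6*7
MC = 4 + 42 = 46

46


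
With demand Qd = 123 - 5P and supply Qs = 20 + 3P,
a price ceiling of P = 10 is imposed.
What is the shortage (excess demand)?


At P = 10:
Qd = 123 - 5*10 = 73
Qs = 20 + 3*10 = 50
Shortage = Qd - Qs = 73 - 50 = 23

23


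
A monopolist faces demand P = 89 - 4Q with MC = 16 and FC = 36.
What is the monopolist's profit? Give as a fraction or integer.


MR = MC: 89 - 8Q = 16
Q* = 73/8
P* = 89 - 4*73/8 = 105/2
Profit = (P* - MC)*Q* - FC
= (105/2 - 16)*73/8 - 36
= 73/2*73/8 - 36
= 5329/16 - 36 = 4753/16

4753/16


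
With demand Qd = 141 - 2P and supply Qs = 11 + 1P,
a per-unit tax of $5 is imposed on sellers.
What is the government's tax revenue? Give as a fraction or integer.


With tax on sellers, new supply: Qs' = 11 + 1(P - 5)
= 6 + 1P
New equilibrium quantity:
Q_new = 51
Tax revenue = tax * Q_new = 5 * 51 = 255

255


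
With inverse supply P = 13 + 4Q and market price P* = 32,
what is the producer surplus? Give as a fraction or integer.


Minimum supply price (at Q=0): P_min = 13
Quantity supplied at P* = 32:
Q* = (32 - 13)/4 = 19/4
PS = (1/2) * Q* * (P* - P_min)
PS = (1/2) * 19/4 * (32 - 13)
PS = (1/2) * 19/4 * 19 = 361/8

361/8


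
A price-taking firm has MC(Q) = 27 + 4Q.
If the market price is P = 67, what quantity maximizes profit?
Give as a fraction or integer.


In perfect competition, profit is maximized where P = MC.
67 = 27 + 4Q
40 = 4Q
Q* = 40/4 = 10

10


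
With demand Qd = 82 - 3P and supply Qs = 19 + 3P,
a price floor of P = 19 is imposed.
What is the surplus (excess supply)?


At P = 19:
Qd = 82 - 3*19 = 25
Qs = 19 + 3*19 = 76
Surplus = Qs - Qd = 76 - 25 = 51

51


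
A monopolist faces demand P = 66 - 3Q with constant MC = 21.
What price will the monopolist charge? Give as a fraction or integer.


MR = 66 - 6Q
Set MR = MC: 66 - 6Q = 21
Q* = 15/2
Substitute into demand:
P* = 66 - 3*15/2 = 87/2

87/2


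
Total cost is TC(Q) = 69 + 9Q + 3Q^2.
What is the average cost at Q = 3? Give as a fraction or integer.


TC(3) = 69 + 9*3 + 3*3^2
TC(3) = 69 + 27 + 27 = 123
AC = TC/Q = 123/3 = 41

41


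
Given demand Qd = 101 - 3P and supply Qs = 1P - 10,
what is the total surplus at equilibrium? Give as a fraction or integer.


Find equilibrium: 101 - 3P = 1P - 10
101 + 10 = 4P
P* = 111/4 = 111/4
Q* = 1*111/4 - 10 = 71/4
Inverse demand: P = 101/3 - Q/3, so P_max = 101/3
Inverse supply: P = 10 + Q/1, so P_min = 10
CS = (1/2) * 71/4 * (101/3 - 111/4) = 5041/96
PS = (1/2) * 71/4 * (111/4 - 10) = 5041/32
TS = CS + PS = 5041/96 + 5041/32 = 5041/24

5041/24


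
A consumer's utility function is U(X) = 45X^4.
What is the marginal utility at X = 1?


MU = dU/dX = 45*4*X^(4-1)
MU = 180*X^3
At X = 1:
MU = 180 * 1^3
MU = 180 * 1 = 180

180


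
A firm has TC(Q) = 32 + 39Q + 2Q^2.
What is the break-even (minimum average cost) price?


AC(Q) = 32/Q + 39 + 2Q
To minimize: dAC/dQ = -32/Q^2 + 2 = 0
Q^2 = 32/2 = 16
Q* = 4
Min AC = 32/4 + 39 + 2*4
Min AC = 8 + 39 + 8 = 55

55


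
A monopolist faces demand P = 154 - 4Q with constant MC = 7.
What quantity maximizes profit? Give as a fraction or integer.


TR = P*Q = (154 - 4Q)Q = 154Q - 4Q^2
MR = dTR/dQ = 154 - 8Q
Set MR = MC:
154 - 8Q = 7
147 = 8Q
Q* = 147/8 = 147/8

147/8


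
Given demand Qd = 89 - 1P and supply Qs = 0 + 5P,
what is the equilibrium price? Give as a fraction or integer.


At equilibrium, Qd = Qs.
89 - 1P = 0 + 5P
89 - 0 = 1P + 5P
89 = 6P
P* = 89/6 = 89/6

89/6


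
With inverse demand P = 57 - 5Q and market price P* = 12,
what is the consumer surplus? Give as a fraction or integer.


Maximum willingness to pay (at Q=0): P_max = 57
Quantity demanded at P* = 12:
Q* = (57 - 12)/5 = 9
CS = (1/2) * Q* * (P_max - P*)
CS = (1/2) * 9 * (57 - 12)
CS = (1/2) * 9 * 45 = 405/2

405/2


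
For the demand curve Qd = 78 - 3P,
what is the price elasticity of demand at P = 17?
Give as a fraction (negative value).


dQ/dP = -3
At P = 17: Q = 78 - 3*17 = 27
E = (dQ/dP)(P/Q) = (-3)(17/27) = -17/9

-17/9


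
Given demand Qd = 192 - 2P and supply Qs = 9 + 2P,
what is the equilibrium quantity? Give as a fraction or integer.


First find equilibrium price:
192 - 2P = 9 + 2P
P* = 183/4 = 183/4
Then substitute into demand:
Q* = 192 - 2 * 183/4 = 201/2

201/2


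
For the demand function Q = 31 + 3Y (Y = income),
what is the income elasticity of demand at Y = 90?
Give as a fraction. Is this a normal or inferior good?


dQ/dY = 3
At Y = 90: Q = 31 + 3*90 = 301
Ey = (dQ/dY)(Y/Q) = 3 * 90 / 301 = 270/301
Since Ey > 0, this is a normal good.

270/301 (normal good)


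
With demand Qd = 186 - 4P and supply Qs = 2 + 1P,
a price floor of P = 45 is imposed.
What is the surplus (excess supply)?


At P = 45:
Qd = 186 - 4*45 = 6
Qs = 2 + 1*45 = 47
Surplus = Qs - Qd = 47 - 6 = 41

41


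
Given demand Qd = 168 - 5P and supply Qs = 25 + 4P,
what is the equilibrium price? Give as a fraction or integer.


At equilibrium, Qd = Qs.
168 - 5P = 25 + 4P
168 - 25 = 5P + 4P
143 = 9P
P* = 143/9 = 143/9

143/9


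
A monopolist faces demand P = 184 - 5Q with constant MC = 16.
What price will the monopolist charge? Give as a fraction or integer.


MR = 184 - 10Q
Set MR = MC: 184 - 10Q = 16
Q* = 84/5
Substitute into demand:
P* = 184 - 5*84/5 = 100

100


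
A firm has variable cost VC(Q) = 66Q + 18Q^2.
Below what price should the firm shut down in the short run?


AVC(Q) = VC(Q)/Q = 66 + 18Q
AVC is increasing in Q, so minimum AVC is at Q -> 0+.
Min AVC = 66
The firm should shut down if P < 66.

66


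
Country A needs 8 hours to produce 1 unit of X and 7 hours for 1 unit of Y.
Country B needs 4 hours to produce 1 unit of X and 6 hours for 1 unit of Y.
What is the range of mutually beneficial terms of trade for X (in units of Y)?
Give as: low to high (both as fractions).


Opportunity cost of X for Country A = hours_X / hours_Y = 8/7 = 8/7 units of Y
Opportunity cost of X for Country B = hours_X / hours_Y = 4/6 = 2/3 units of Y
Terms of trade must be between the two opportunity costs.
Range: 2/3 to 8/7

2/3 to 8/7


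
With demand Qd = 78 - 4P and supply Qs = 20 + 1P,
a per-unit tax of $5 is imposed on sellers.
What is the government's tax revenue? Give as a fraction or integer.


With tax on sellers, new supply: Qs' = 20 + 1(P - 5)
= 15 + 1P
New equilibrium quantity:
Q_new = 138/5
Tax revenue = tax * Q_new = 5 * 138/5 = 138

138


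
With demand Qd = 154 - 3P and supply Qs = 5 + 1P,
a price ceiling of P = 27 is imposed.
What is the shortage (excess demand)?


At P = 27:
Qd = 154 - 3*27 = 73
Qs = 5 + 1*27 = 32
Shortage = Qd - Qs = 73 - 32 = 41

41


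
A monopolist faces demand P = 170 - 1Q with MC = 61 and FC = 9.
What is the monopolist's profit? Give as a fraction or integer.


MR = MC: 170 - 2Q = 61
Q* = 109/2
P* = 170 - 1*109/2 = 231/2
Profit = (P* - MC)*Q* - FC
= (231/2 - 61)*109/2 - 9
= 109/2*109/2 - 9
= 11881/4 - 9 = 11845/4

11845/4


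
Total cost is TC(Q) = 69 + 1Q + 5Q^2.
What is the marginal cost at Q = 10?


MC = dTC/dQ = 1 + 2*5*Q
At Q = 10:
MC = 1 + 10*10
MC = 1 + 100 = 101

101


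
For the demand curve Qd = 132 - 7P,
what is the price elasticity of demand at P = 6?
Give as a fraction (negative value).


dQ/dP = -7
At P = 6: Q = 132 - 7*6 = 90
E = (dQ/dP)(P/Q) = (-7)(6/90) = -7/15

-7/15


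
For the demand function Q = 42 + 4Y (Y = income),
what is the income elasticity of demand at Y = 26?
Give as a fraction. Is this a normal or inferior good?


dQ/dY = 4
At Y = 26: Q = 42 + 4*26 = 146
Ey = (dQ/dY)(Y/Q) = 4 * 26 / 146 = 52/73
Since Ey > 0, this is a normal good.

52/73 (normal good)


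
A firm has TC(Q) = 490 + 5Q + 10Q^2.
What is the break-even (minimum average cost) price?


AC(Q) = 490/Q + 5 + 10Q
To minimize: dAC/dQ = -490/Q^2 + 10 = 0
Q^2 = 490/10 = 49
Q* = 7
Min AC = 490/7 + 5 + 10*7
Min AC = 70 + 5 + 70 = 145

145


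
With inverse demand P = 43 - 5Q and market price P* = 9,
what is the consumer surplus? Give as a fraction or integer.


Maximum willingness to pay (at Q=0): P_max = 43
Quantity demanded at P* = 9:
Q* = (43 - 9)/5 = 34/5
CS = (1/2) * Q* * (P_max - P*)
CS = (1/2) * 34/5 * (43 - 9)
CS = (1/2) * 34/5 * 34 = 578/5

578/5


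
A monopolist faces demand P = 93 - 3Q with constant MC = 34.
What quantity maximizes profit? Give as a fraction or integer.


TR = P*Q = (93 - 3Q)Q = 93Q - 3Q^2
MR = dTR/dQ = 93 - 6Q
Set MR = MC:
93 - 6Q = 34
59 = 6Q
Q* = 59/6 = 59/6

59/6


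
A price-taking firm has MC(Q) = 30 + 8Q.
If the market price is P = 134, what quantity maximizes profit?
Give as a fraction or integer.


In perfect competition, profit is maximized where P = MC.
134 = 30 + 8Q
104 = 8Q
Q* = 104/8 = 13

13


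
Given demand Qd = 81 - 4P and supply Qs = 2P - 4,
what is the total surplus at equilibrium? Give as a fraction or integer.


Find equilibrium: 81 - 4P = 2P - 4
81 + 4 = 6P
P* = 85/6 = 85/6
Q* = 2*85/6 - 4 = 73/3
Inverse demand: P = 81/4 - Q/4, so P_max = 81/4
Inverse supply: P = 2 + Q/2, so P_min = 2
CS = (1/2) * 73/3 * (81/4 - 85/6) = 5329/72
PS = (1/2) * 73/3 * (85/6 - 2) = 5329/36
TS = CS + PS = 5329/72 + 5329/36 = 5329/24

5329/24


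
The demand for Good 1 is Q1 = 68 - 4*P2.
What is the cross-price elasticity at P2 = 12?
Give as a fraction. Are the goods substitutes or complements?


dQ1/dP2 = -4
At P2 = 12: Q1 = 68 - 4*12 = 20
Exy = (dQ1/dP2)(P2/Q1) = -4 * 12 / 20 = -12/5
Since Exy < 0, the goods are complements.

-12/5 (complements)


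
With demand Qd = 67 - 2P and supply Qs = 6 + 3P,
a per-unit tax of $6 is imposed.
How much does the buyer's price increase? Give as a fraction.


With a per-unit tax, the buyer's price increase depends on relative slopes.
Supply slope: d = 3, Demand slope: b = 2
Buyer's price increase = d * tax / (b + d)
= 3 * 6 / (2 + 3)
= 18 / 5 = 18/5

18/5


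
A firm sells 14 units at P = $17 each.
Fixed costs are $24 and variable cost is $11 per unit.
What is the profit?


Total Revenue = P * Q = 17 * 14 = $238
Total Cost = FC + VC*Q = 24 + 11*14 = $178
Profit = TR - TC = 238 - 178 = $60

$60


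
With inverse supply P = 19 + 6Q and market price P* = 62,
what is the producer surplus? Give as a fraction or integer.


Minimum supply price (at Q=0): P_min = 19
Quantity supplied at P* = 62:
Q* = (62 - 19)/6 = 43/6
PS = (1/2) * Q* * (P* - P_min)
PS = (1/2) * 43/6 * (62 - 19)
PS = (1/2) * 43/6 * 43 = 1849/12

1849/12


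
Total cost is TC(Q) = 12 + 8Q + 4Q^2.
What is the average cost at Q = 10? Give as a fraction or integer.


TC(10) = 12 + 8*10 + 4*10^2
TC(10) = 12 + 80 + 400 = 492
AC = TC/Q = 492/10 = 246/5

246/5


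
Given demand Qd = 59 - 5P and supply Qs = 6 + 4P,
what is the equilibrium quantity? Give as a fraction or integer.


First find equilibrium price:
59 - 5P = 6 + 4P
P* = 53/9 = 53/9
Then substitute into demand:
Q* = 59 - 5 * 53/9 = 266/9

266/9


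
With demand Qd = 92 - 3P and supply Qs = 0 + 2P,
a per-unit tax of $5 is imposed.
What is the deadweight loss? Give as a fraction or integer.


Pre-tax equilibrium quantity: Q* = 184/5
Post-tax equilibrium quantity: Q_tax = 154/5
Reduction in quantity: Q* - Q_tax = 6
DWL = (1/2) * tax * (Q* - Q_tax)
DWL = (1/2) * 5 * 6 = 15

15


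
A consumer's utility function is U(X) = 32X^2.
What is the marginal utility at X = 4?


MU = dU/dX = 32*2*X^(2-1)
MU = 64*X^1
At X = 4:
MU = 64 * 4^1
MU = 64 * 4 = 256

256


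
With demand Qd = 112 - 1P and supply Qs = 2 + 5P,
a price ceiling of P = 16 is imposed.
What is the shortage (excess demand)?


At P = 16:
Qd = 112 - 1*16 = 96
Qs = 2 + 5*16 = 82
Shortage = Qd - Qs = 96 - 82 = 14

14


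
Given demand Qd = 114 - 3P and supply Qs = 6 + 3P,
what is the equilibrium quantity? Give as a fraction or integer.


First find equilibrium price:
114 - 3P = 6 + 3P
P* = 108/6 = 18
Then substitute into demand:
Q* = 114 - 3 * 18 = 60

60


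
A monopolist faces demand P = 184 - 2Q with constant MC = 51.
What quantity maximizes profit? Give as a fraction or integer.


TR = P*Q = (184 - 2Q)Q = 184Q - 2Q^2
MR = dTR/dQ = 184 - 4Q
Set MR = MC:
184 - 4Q = 51
133 = 4Q
Q* = 133/4 = 133/4

133/4


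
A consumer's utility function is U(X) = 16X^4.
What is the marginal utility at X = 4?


MU = dU/dX = 16*4*X^(4-1)
MU = 64*X^3
At X = 4:
MU = 64 * 4^3
MU = 64 * 64 = 4096

4096


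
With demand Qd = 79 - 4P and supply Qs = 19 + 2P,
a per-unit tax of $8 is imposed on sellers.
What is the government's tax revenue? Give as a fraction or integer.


With tax on sellers, new supply: Qs' = 19 + 2(P - 8)
= 3 + 2P
New equilibrium quantity:
Q_new = 85/3
Tax revenue = tax * Q_new = 8 * 85/3 = 680/3

680/3


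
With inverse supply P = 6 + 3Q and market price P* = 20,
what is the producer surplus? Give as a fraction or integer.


Minimum supply price (at Q=0): P_min = 6
Quantity supplied at P* = 20:
Q* = (20 - 6)/3 = 14/3
PS = (1/2) * Q* * (P* - P_min)
PS = (1/2) * 14/3 * (20 - 6)
PS = (1/2) * 14/3 * 14 = 98/3

98/3


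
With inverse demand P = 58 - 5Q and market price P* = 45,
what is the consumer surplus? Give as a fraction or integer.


Maximum willingness to pay (at Q=0): P_max = 58
Quantity demanded at P* = 45:
Q* = (58 - 45)/5 = 13/5
CS = (1/2) * Q* * (P_max - P*)
CS = (1/2) * 13/5 * (58 - 45)
CS = (1/2) * 13/5 * 13 = 169/10

169/10


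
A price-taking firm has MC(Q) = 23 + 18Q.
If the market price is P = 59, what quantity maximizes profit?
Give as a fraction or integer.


In perfect competition, profit is maximized where P = MC.
59 = 23 + 18Q
36 = 18Q
Q* = 36/18 = 2

2


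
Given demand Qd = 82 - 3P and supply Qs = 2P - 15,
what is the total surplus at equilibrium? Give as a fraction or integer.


Find equilibrium: 82 - 3P = 2P - 15
82 + 15 = 5P
P* = 97/5 = 97/5
Q* = 2*97/5 - 15 = 119/5
Inverse demand: P = 82/3 - Q/3, so P_max = 82/3
Inverse supply: P = 15/2 + Q/2, so P_min = 15/2
CS = (1/2) * 119/5 * (82/3 - 97/5) = 14161/150
PS = (1/2) * 119/5 * (97/5 - 15/2) = 14161/100
TS = CS + PS = 14161/150 + 14161/100 = 14161/60

14161/60


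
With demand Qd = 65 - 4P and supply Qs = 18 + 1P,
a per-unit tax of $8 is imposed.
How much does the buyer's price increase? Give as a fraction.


With a per-unit tax, the buyer's price increase depends on relative slopes.
Supply slope: d = 1, Demand slope: b = 4
Buyer's price increase = d * tax / (b + d)
= 1 * 8 / (4 + 1)
= 8 / 5 = 8/5

8/5


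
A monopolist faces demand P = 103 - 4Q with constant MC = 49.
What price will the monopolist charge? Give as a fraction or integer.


MR = 103 - 8Q
Set MR = MC: 103 - 8Q = 49
Q* = 27/4
Substitute into demand:
P* = 103 - 4*27/4 = 76

76


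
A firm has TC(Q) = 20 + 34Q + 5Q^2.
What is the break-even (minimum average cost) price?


AC(Q) = 20/Q + 34 + 5Q
To minimize: dAC/dQ = -20/Q^2 + 5 = 0
Q^2 = 20/5 = 4
Q* = 2
Min AC = 20/2 + 34 + 5*2
Min AC = 10 + 34 + 10 = 54

54


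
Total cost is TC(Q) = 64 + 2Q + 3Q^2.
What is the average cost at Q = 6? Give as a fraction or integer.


TC(6) = 64 + 2*6 + 3*6^2
TC(6) = 64 + 12 + 108 = 184
AC = TC/Q = 184/6 = 92/3

92/3


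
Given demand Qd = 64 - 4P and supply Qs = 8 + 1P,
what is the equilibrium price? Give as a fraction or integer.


At equilibrium, Qd = Qs.
64 - 4P = 8 + 1P
64 - 8 = 4P + 1P
56 = 5P
P* = 56/5 = 56/5

56/5


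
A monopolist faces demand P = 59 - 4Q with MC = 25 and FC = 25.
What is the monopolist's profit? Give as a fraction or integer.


MR = MC: 59 - 8Q = 25
Q* = 17/4
P* = 59 - 4*17/4 = 42
Profit = (P* - MC)*Q* - FC
= (42 - 25)*17/4 - 25
= 17*17/4 - 25
= 289/4 - 25 = 189/4

189/4


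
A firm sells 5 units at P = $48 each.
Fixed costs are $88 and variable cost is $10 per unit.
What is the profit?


Total Revenue = P * Q = 48 * 5 = $240
Total Cost = FC + VC*Q = 88 + 10*5 = $138
Profit = TR - TC = 240 - 138 = $102

$102


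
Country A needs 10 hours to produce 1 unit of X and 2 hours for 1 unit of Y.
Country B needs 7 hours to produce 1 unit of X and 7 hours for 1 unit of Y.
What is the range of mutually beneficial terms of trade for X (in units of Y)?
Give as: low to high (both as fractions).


Opportunity cost of X for Country A = hours_X / hours_Y = 10/2 = 5 units of Y
Opportunity cost of X for Country B = hours_X / hours_Y = 7/7 = 1 units of Y
Terms of trade must be between the two opportunity costs.
Range: 1 to 5

1 to 5


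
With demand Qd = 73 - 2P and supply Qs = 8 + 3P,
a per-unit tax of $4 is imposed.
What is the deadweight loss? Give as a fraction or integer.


Pre-tax equilibrium quantity: Q* = 47
Post-tax equilibrium quantity: Q_tax = 211/5
Reduction in quantity: Q* - Q_tax = 24/5
DWL = (1/2) * tax * (Q* - Q_tax)
DWL = (1/2) * 4 * 24/5 = 48/5

48/5


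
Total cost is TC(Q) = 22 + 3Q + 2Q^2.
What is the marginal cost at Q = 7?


MC = dTC/dQ = 3 + 2*2*Q
At Q = 7:
MC = 3 + 4*7
MC = 3 + 28 = 31

31


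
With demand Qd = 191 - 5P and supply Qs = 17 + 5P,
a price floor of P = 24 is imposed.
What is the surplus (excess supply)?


At P = 24:
Qd = 191 - 5*24 = 71
Qs = 17 + 5*24 = 137
Surplus = Qs - Qd = 137 - 71 = 66

66


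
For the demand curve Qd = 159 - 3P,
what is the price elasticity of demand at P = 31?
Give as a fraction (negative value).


dQ/dP = -3
At P = 31: Q = 159 - 3*31 = 66
E = (dQ/dP)(P/Q) = (-3)(31/66) = -31/22

-31/22


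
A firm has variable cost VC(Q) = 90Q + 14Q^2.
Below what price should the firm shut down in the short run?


AVC(Q) = VC(Q)/Q = 90 + 14Q
AVC is increasing in Q, so minimum AVC is at Q -> 0+.
Min AVC = 90
The firm should shut down if P < 90.

90


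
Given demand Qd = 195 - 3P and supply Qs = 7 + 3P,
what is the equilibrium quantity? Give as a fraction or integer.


First find equilibrium price:
195 - 3P = 7 + 3P
P* = 188/6 = 94/3
Then substitute into demand:
Q* = 195 - 3 * 94/3 = 101

101


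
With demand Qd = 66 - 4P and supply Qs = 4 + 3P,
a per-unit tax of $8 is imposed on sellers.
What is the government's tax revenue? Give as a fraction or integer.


With tax on sellers, new supply: Qs' = 4 + 3(P - 8)
= 3P - 20
New equilibrium quantity:
Q_new = 118/7
Tax revenue = tax * Q_new = 8 * 118/7 = 944/7

944/7


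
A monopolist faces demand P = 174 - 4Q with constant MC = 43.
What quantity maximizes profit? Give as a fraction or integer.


TR = P*Q = (174 - 4Q)Q = 174Q - 4Q^2
MR = dTR/dQ = 174 - 8Q
Set MR = MC:
174 - 8Q = 43
131 = 8Q
Q* = 131/8 = 131/8

131/8


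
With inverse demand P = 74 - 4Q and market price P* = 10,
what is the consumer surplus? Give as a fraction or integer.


Maximum willingness to pay (at Q=0): P_max = 74
Quantity demanded at P* = 10:
Q* = (74 - 10)/4 = 16
CS = (1/2) * Q* * (P_max - P*)
CS = (1/2) * 16 * (74 - 10)
CS = (1/2) * 16 * 64 = 512

512


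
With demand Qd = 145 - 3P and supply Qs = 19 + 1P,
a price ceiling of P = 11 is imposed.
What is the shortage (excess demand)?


At P = 11:
Qd = 145 - 3*11 = 112
Qs = 19 + 1*11 = 30
Shortage = Qd - Qs = 112 - 30 = 82

82


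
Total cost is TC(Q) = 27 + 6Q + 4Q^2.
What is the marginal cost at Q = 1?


MC = dTC/dQ = 6 + 2*4*Q
At Q = 1:
MC = 6 + 8*1
MC = 6 + 8 = 14

14


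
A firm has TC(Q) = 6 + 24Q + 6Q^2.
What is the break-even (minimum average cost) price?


AC(Q) = 6/Q + 24 + 6Q
To minimize: dAC/dQ = -6/Q^2 + 6 = 0
Q^2 = 6/6 = 1
Q* = 1
Min AC = 6/1 + 24 + 6*1
Min AC = 6 + 24 + 6 = 36

36


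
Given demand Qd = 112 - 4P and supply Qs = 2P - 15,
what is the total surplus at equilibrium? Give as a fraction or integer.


Find equilibrium: 112 - 4P = 2P - 15
112 + 15 = 6P
P* = 127/6 = 127/6
Q* = 2*127/6 - 15 = 82/3
Inverse demand: P = 28 - Q/4, so P_max = 28
Inverse supply: P = 15/2 + Q/2, so P_min = 15/2
CS = (1/2) * 82/3 * (28 - 127/6) = 1681/18
PS = (1/2) * 82/3 * (127/6 - 15/2) = 1681/9
TS = CS + PS = 1681/18 + 1681/9 = 1681/6

1681/6


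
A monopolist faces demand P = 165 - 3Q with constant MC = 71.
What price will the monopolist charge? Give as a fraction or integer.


MR = 165 - 6Q
Set MR = MC: 165 - 6Q = 71
Q* = 47/3
Substitute into demand:
P* = 165 - 3*47/3 = 118

118


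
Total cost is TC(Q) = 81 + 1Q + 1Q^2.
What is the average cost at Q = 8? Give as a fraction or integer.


TC(8) = 81 + 1*8 + 1*8^2
TC(8) = 81 + 8 + 64 = 153
AC = TC/Q = 153/8 = 153/8

153/8


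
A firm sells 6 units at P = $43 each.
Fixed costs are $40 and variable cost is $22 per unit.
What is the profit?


Total Revenue = P * Q = 43 * 6 = $258
Total Cost = FC + VC*Q = 40 + 22*6 = $172
Profit = TR - TC = 258 - 172 = $86

$86


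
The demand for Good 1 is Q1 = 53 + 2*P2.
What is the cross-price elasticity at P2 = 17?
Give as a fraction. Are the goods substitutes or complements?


dQ1/dP2 = 2
At P2 = 17: Q1 = 53 + 2*17 = 87
Exy = (dQ1/dP2)(P2/Q1) = 2 * 17 / 87 = 34/87
Since Exy > 0, the goods are substitutes.

34/87 (substitutes)


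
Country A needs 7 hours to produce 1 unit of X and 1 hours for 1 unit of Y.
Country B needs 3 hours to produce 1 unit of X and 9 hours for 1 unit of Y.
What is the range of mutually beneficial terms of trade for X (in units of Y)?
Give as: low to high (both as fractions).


Opportunity cost of X for Country A = hours_X / hours_Y = 7/1 = 7 units of Y
Opportunity cost of X for Country B = hours_X / hours_Y = 3/9 = 1/3 units of Y
Terms of trade must be between the two opportunity costs.
Range: 1/3 to 7

1/3 to 7


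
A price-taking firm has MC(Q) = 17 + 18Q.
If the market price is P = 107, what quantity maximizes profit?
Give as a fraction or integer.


In perfect competition, profit is maximized where P = MC.
107 = 17 + 18Q
90 = 18Q
Q* = 90/18 = 5

5


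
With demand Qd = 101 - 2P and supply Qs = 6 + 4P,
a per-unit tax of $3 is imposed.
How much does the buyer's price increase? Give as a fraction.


With a per-unit tax, the buyer's price increase depends on relative slopes.
Supply slope: d = 4, Demand slope: b = 2
Buyer's price increase = d * tax / (b + d)
= 4 * 3 / (2 + 4)
= 12 / 6 = 2

2


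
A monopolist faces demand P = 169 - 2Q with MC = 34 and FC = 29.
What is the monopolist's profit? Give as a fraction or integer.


MR = MC: 169 - 4Q = 34
Q* = 135/4
P* = 169 - 2*135/4 = 203/2
Profit = (P* - MC)*Q* - FC
= (203/2 - 34)*135/4 - 29
= 135/2*135/4 - 29
= 18225/8 - 29 = 17993/8

17993/8


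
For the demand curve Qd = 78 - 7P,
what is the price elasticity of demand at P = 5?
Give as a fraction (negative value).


dQ/dP = -7
At P = 5: Q = 78 - 7*5 = 43
E = (dQ/dP)(P/Q) = (-7)(5/43) = -35/43

-35/43


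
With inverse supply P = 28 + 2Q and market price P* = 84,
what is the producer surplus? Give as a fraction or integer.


Minimum supply price (at Q=0): P_min = 28
Quantity supplied at P* = 84:
Q* = (84 - 28)/2 = 28
PS = (1/2) * Q* * (P* - P_min)
PS = (1/2) * 28 * (84 - 28)
PS = (1/2) * 28 * 56 = 784

784


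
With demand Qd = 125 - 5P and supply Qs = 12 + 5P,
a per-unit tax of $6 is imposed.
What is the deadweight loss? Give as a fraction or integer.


Pre-tax equilibrium quantity: Q* = 137/2
Post-tax equilibrium quantity: Q_tax = 107/2
Reduction in quantity: Q* - Q_tax = 15
DWL = (1/2) * tax * (Q* - Q_tax)
DWL = (1/2) * 6 * 15 = 45

45


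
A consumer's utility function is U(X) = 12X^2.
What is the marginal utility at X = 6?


MU = dU/dX = 12*2*X^(2-1)
MU = 24*X^1
At X = 6:
MU = 24 * 6^1
MU = 24 * 6 = 144

144


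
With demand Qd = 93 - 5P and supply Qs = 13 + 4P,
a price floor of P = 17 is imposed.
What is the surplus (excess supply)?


At P = 17:
Qd = 93 - 5*17 = 8
Qs = 13 + 4*17 = 81
Surplus = Qs - Qd = 81 - 8 = 73

73


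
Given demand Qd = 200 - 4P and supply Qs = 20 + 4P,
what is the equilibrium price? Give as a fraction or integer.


At equilibrium, Qd = Qs.
200 - 4P = 20 + 4P
200 - 20 = 4P + 4P
180 = 8P
P* = 180/8 = 45/2

45/2


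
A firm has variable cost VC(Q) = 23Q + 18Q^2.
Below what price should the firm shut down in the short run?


AVC(Q) = VC(Q)/Q = 23 + 18Q
AVC is increasing in Q, so minimum AVC is at Q -> 0+.
Min AVC = 23
The firm should shut down if P < 23.

23


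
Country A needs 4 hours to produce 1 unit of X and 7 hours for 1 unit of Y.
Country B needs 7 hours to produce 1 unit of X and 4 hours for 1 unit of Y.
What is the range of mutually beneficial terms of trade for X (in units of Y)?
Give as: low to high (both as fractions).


Opportunity cost of X for Country A = hours_X / hours_Y = 4/7 = 4/7 units of Y
Opportunity cost of X for Country B = hours_X / hours_Y = 7/4 = 7/4 units of Y
Terms of trade must be between the two opportunity costs.
Range: 4/7 to 7/4

4/7 to 7/4


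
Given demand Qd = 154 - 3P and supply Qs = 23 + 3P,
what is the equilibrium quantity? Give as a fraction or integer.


First find equilibrium price:
154 - 3P = 23 + 3P
P* = 131/6 = 131/6
Then substitute into demand:
Q* = 154 - 3 * 131/6 = 177/2

177/2


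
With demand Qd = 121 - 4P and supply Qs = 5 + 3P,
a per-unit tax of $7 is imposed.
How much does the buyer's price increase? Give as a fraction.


With a per-unit tax, the buyer's price increase depends on relative slopes.
Supply slope: d = 3, Demand slope: b = 4
Buyer's price increase = d * tax / (b + d)
= 3 * 7 / (4 + 3)
= 21 / 7 = 3

3


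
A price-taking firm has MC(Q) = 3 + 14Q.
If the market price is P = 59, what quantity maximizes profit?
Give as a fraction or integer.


In perfect competition, profit is maximized where P = MC.
59 = 3 + 14Q
56 = 14Q
Q* = 56/14 = 4

4


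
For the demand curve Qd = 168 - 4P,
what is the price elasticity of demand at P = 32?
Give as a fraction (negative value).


dQ/dP = -4
At P = 32: Q = 168 - 4*32 = 40
E = (dQ/dP)(P/Q) = (-4)(32/40) = -16/5

-16/5


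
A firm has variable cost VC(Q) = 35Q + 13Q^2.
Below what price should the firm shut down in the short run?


AVC(Q) = VC(Q)/Q = 35 + 13Q
AVC is increasing in Q, so minimum AVC is at Q -> 0+.
Min AVC = 35
The firm should shut down if P < 35.

35


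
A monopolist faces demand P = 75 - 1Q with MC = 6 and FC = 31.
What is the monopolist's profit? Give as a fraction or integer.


MR = MC: 75 - 2Q = 6
Q* = 69/2
P* = 75 - 1*69/2 = 81/2
Profit = (P* - MC)*Q* - FC
= (81/2 - 6)*69/2 - 31
= 69/2*69/2 - 31
= 4761/4 - 31 = 4637/4

4637/4


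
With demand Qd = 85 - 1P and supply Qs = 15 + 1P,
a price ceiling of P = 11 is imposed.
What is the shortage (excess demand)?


At P = 11:
Qd = 85 - 1*11 = 74
Qs = 15 + 1*11 = 26
Shortage = Qd - Qs = 74 - 26 = 48

48


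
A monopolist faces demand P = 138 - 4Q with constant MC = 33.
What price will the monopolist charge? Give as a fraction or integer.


MR = 138 - 8Q
Set MR = MC: 138 - 8Q = 33
Q* = 105/8
Substitute into demand:
P* = 138 - 4*105/8 = 171/2

171/2


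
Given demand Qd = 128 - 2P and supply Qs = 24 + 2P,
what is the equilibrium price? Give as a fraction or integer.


At equilibrium, Qd = Qs.
128 - 2P = 24 + 2P
128 - 24 = 2P + 2P
104 = 4P
P* = 104/4 = 26

26


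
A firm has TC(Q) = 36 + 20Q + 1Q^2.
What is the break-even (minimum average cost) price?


AC(Q) = 36/Q + 20 + 1Q
To minimize: dAC/dQ = -36/Q^2 + 1 = 0
Q^2 = 36/1 = 36
Q* = 6
Min AC = 36/6 + 20 + 1*6
Min AC = 6 + 20 + 6 = 32

32


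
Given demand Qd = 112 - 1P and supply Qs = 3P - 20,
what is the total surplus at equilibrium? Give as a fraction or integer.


Find equilibrium: 112 - 1P = 3P - 20
112 + 20 = 4P
P* = 132/4 = 33
Q* = 3*33 - 20 = 79
Inverse demand: P = 112 - Q/1, so P_max = 112
Inverse supply: P = 20/3 + Q/3, so P_min = 20/3
CS = (1/2) * 79 * (112 - 33) = 6241/2
PS = (1/2) * 79 * (33 - 20/3) = 6241/6
TS = CS + PS = 6241/2 + 6241/6 = 12482/3

12482/3


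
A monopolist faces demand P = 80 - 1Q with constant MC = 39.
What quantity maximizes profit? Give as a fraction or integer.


TR = P*Q = (80 - 1Q)Q = 80Q - 1Q^2
MR = dTR/dQ = 80 - 2Q
Set MR = MC:
80 - 2Q = 39
41 = 2Q
Q* = 41/2 = 41/2

41/2
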